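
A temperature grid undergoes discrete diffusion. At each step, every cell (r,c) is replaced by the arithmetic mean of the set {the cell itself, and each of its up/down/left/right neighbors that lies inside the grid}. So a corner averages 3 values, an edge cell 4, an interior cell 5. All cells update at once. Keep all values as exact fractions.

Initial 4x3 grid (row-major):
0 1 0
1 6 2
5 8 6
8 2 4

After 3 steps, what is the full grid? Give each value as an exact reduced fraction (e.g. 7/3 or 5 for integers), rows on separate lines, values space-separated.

Answer: 4861/2160 6547/2880 569/240
2371/720 4001/1200 797/240
73/16 181/40 211/48
451/90 2417/480 857/180

Derivation:
After step 1:
  2/3 7/4 1
  3 18/5 7/2
  11/2 27/5 5
  5 11/2 4
After step 2:
  65/36 421/240 25/12
  383/120 69/20 131/40
  189/40 5 179/40
  16/3 199/40 29/6
After step 3:
  4861/2160 6547/2880 569/240
  2371/720 4001/1200 797/240
  73/16 181/40 211/48
  451/90 2417/480 857/180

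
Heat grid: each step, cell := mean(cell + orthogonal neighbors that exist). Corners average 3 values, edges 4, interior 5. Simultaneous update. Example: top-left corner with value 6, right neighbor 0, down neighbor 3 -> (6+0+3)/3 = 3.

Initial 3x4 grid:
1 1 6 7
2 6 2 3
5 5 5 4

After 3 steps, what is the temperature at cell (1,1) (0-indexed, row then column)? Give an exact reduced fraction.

Answer: 21623/6000

Derivation:
Step 1: cell (1,1) = 16/5
Step 2: cell (1,1) = 397/100
Step 3: cell (1,1) = 21623/6000
Full grid after step 3:
  1583/540 6329/1800 14113/3600 4747/1080
  25211/7200 21623/6000 25253/6000 7559/1800
  2729/720 3349/800 3289/800 3083/720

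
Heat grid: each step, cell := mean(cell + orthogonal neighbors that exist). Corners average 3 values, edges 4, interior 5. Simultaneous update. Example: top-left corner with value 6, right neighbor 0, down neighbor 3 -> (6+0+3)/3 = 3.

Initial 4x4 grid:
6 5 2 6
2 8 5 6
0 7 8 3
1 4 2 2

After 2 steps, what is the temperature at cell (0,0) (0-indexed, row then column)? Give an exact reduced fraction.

Answer: 163/36

Derivation:
Step 1: cell (0,0) = 13/3
Step 2: cell (0,0) = 163/36
Full grid after step 2:
  163/36 1169/240 1213/240 85/18
  487/120 517/100 257/50 1213/240
  407/120 109/25 499/100 205/48
  23/9 437/120 89/24 133/36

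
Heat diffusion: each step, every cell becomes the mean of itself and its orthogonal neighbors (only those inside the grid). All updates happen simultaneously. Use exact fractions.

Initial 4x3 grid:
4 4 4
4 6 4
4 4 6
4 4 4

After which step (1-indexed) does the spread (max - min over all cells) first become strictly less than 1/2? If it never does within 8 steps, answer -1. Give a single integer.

Step 1: max=5, min=4, spread=1
Step 2: max=569/120, min=4, spread=89/120
Step 3: max=5507/1200, min=1689/400, spread=11/30
  -> spread < 1/2 first at step 3
Step 4: max=487547/108000, min=45817/10800, spread=29377/108000
Step 5: max=604171/135000, min=1164517/270000, spread=1753/10800
Step 6: max=12787807/2880000, min=84098041/19440000, spread=71029/622080
Step 7: max=8614716229/1944000000, min=5074623619/1166400000, spread=7359853/91125000
Step 8: max=45826144567/10368000000, min=101681335807/23328000000, spread=45679663/746496000

Answer: 3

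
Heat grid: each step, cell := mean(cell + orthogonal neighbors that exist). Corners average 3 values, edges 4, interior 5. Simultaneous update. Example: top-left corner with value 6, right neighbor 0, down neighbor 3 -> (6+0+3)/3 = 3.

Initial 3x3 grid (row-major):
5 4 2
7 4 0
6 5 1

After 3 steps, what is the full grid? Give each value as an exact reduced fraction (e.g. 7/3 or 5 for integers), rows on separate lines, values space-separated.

Answer: 1993/432 10751/2880 209/72
6853/1440 1153/300 2717/960
115/24 311/80 433/144

Derivation:
After step 1:
  16/3 15/4 2
  11/2 4 7/4
  6 4 2
After step 2:
  175/36 181/48 5/2
  125/24 19/5 39/16
  31/6 4 31/12
After step 3:
  1993/432 10751/2880 209/72
  6853/1440 1153/300 2717/960
  115/24 311/80 433/144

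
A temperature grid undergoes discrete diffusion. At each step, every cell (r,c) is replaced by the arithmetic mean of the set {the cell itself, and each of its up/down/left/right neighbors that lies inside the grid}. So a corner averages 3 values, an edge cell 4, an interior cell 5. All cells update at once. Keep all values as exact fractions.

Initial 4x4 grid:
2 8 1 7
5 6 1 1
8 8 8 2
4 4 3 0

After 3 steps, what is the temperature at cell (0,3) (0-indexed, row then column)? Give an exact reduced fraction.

Answer: 301/90

Derivation:
Step 1: cell (0,3) = 3
Step 2: cell (0,3) = 10/3
Step 3: cell (0,3) = 301/90
Full grid after step 3:
  227/45 2759/600 2387/600 301/90
  3199/600 5 1003/250 83/25
  10097/1800 1943/375 3059/750 1441/450
  743/135 1114/225 1771/450 833/270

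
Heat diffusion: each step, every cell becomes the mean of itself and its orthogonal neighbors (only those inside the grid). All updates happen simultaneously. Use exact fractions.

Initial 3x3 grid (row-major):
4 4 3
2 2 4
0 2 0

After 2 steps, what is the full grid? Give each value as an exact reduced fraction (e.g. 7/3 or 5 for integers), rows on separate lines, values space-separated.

After step 1:
  10/3 13/4 11/3
  2 14/5 9/4
  4/3 1 2
After step 2:
  103/36 261/80 55/18
  71/30 113/50 643/240
  13/9 107/60 7/4

Answer: 103/36 261/80 55/18
71/30 113/50 643/240
13/9 107/60 7/4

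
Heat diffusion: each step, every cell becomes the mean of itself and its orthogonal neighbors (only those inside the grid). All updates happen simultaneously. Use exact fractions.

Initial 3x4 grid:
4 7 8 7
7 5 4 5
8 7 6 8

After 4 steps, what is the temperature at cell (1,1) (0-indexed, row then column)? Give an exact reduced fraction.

Answer: 1115651/180000

Derivation:
Step 1: cell (1,1) = 6
Step 2: cell (1,1) = 301/50
Step 3: cell (1,1) = 37283/6000
Step 4: cell (1,1) = 1115651/180000
Full grid after step 4:
  66521/10800 36967/6000 83167/13500 201293/32400
  169399/27000 1115651/180000 371617/60000 445259/72000
  411701/64800 1364687/216000 1342547/216000 402011/64800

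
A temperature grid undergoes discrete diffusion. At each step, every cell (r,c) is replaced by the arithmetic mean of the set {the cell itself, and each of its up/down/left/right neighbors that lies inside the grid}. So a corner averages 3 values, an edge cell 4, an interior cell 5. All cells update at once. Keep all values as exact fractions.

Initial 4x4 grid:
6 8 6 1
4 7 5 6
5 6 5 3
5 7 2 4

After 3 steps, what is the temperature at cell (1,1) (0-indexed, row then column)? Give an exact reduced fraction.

Answer: 2221/400

Derivation:
Step 1: cell (1,1) = 6
Step 2: cell (1,1) = 601/100
Step 3: cell (1,1) = 2221/400
Full grid after step 3:
  847/144 14101/2400 7459/1440 2597/540
  1163/200 2221/400 1952/375 6397/1440
  9733/1800 65/12 9291/2000 419/96
  289/54 1121/225 277/60 321/80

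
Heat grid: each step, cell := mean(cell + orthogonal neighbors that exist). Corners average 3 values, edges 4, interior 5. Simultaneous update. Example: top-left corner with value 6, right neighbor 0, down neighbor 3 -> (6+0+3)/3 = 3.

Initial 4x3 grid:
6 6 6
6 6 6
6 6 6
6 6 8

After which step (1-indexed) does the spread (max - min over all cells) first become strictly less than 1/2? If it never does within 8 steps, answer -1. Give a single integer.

Answer: 3

Derivation:
Step 1: max=20/3, min=6, spread=2/3
Step 2: max=59/9, min=6, spread=5/9
Step 3: max=689/108, min=6, spread=41/108
  -> spread < 1/2 first at step 3
Step 4: max=81977/12960, min=6, spread=4217/12960
Step 5: max=4874749/777600, min=21679/3600, spread=38417/155520
Step 6: max=291136211/46656000, min=434597/72000, spread=1903471/9331200
Step 7: max=17397149089/2799360000, min=13075759/2160000, spread=18038617/111974400
Step 8: max=1041037782851/167961600000, min=1179326759/194400000, spread=883978523/6718464000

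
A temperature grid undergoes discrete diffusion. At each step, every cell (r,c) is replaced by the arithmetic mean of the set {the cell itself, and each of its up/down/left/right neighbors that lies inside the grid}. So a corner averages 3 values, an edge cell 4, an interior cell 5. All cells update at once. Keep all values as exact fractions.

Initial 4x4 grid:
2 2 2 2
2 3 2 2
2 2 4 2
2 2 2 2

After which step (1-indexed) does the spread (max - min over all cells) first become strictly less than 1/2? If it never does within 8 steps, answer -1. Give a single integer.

Step 1: max=13/5, min=2, spread=3/5
Step 2: max=63/25, min=2, spread=13/25
Step 3: max=1403/600, min=767/360, spread=187/900
  -> spread < 1/2 first at step 3
Step 4: max=34853/15000, min=5191/2400, spread=9637/60000
Step 5: max=77267/33750, min=706553/324000, spread=176051/1620000
Step 6: max=2779133/1215000, min=21383147/9720000, spread=849917/9720000
Step 7: max=331482317/145800000, min=641586227/291600000, spread=21378407/291600000
Step 8: max=4963828729/2187000000, min=19315242719/8748000000, spread=540072197/8748000000

Answer: 3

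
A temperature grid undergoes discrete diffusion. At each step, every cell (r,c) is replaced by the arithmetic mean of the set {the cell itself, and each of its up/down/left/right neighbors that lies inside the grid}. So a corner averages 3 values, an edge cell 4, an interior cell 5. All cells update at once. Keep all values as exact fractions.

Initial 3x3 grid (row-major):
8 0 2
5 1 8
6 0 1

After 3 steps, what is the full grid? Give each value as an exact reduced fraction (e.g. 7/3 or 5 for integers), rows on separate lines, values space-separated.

After step 1:
  13/3 11/4 10/3
  5 14/5 3
  11/3 2 3
After step 2:
  145/36 793/240 109/36
  79/20 311/100 91/30
  32/9 43/15 8/3
After step 3:
  8123/2160 48491/14400 6743/2160
  4393/1200 19517/6000 5327/1800
  1867/540 10979/3600 257/90

Answer: 8123/2160 48491/14400 6743/2160
4393/1200 19517/6000 5327/1800
1867/540 10979/3600 257/90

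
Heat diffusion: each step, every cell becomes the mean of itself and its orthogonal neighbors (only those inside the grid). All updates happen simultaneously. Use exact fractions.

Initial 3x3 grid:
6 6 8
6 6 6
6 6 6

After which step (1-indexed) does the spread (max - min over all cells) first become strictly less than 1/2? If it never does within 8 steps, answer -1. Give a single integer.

Answer: 3

Derivation:
Step 1: max=20/3, min=6, spread=2/3
Step 2: max=59/9, min=6, spread=5/9
Step 3: max=689/108, min=6, spread=41/108
  -> spread < 1/2 first at step 3
Step 4: max=41011/6480, min=1091/180, spread=347/1296
Step 5: max=2439737/388800, min=10957/1800, spread=2921/15552
Step 6: max=145796539/23328000, min=1321483/216000, spread=24611/186624
Step 7: max=8716802033/1399680000, min=29816741/4860000, spread=207329/2239488
Step 8: max=521914752451/83980800000, min=1594001599/259200000, spread=1746635/26873856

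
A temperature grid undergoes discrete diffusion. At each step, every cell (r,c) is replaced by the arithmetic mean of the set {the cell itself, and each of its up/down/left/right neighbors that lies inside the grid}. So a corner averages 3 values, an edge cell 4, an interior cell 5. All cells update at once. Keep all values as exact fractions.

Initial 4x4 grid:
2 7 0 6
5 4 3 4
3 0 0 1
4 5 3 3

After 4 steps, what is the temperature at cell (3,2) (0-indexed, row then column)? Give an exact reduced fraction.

Step 1: cell (3,2) = 11/4
Step 2: cell (3,2) = 569/240
Step 3: cell (3,2) = 3571/1440
Step 4: cell (3,2) = 110137/43200
Full grid after step 4:
  232549/64800 757339/216000 698243/216000 205889/64800
  186451/54000 571543/180000 538283/180000 76411/27000
  3821/1200 176867/60000 469277/180000 6859/2700
  67097/21600 8191/2880 110137/43200 6239/2592

Answer: 110137/43200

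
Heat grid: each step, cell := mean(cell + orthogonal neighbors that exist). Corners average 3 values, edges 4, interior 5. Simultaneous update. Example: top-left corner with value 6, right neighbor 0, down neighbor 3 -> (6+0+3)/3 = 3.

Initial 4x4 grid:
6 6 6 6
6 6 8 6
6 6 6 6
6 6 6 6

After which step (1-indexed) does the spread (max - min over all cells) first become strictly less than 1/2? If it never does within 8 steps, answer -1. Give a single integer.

Answer: 2

Derivation:
Step 1: max=13/2, min=6, spread=1/2
Step 2: max=161/25, min=6, spread=11/25
  -> spread < 1/2 first at step 2
Step 3: max=7567/1200, min=6, spread=367/1200
Step 4: max=33971/5400, min=1813/300, spread=1337/5400
Step 5: max=1013669/162000, min=54469/9000, spread=33227/162000
Step 6: max=30374327/4860000, min=328049/54000, spread=849917/4860000
Step 7: max=908514347/145800000, min=4928533/810000, spread=21378407/145800000
Step 8: max=27210462371/4374000000, min=1481688343/243000000, spread=540072197/4374000000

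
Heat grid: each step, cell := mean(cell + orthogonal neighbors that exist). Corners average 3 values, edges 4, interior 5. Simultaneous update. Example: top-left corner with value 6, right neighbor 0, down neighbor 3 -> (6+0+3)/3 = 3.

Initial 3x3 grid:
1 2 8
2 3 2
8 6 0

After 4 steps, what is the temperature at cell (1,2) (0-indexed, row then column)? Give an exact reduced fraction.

Answer: 117319/34560

Derivation:
Step 1: cell (1,2) = 13/4
Step 2: cell (1,2) = 155/48
Step 3: cell (1,2) = 1973/576
Step 4: cell (1,2) = 117319/34560
Full grid after step 4:
  4271/1296 56297/17280 1913/576
  19979/5760 25009/7200 117319/34560
  19261/5184 41713/11520 9217/2592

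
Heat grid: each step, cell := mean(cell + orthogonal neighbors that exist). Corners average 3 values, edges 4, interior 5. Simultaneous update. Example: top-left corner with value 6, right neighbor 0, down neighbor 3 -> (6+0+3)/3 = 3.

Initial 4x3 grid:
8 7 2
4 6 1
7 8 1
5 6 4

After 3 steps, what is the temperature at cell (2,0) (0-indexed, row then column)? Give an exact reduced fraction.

Answer: 4607/800

Derivation:
Step 1: cell (2,0) = 6
Step 2: cell (2,0) = 477/80
Step 3: cell (2,0) = 4607/800
Full grid after step 3:
  1549/270 72671/14400 9107/2160
  41543/7200 7501/1500 7367/1800
  4607/800 7591/1500 15269/3600
  257/45 74471/14400 9631/2160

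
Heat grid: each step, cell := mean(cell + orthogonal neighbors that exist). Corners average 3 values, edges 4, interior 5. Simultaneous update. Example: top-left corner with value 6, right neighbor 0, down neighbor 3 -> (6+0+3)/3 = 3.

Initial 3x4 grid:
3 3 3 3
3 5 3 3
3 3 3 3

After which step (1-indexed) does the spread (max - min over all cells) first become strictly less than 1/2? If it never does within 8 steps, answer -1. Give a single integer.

Step 1: max=7/2, min=3, spread=1/2
Step 2: max=173/50, min=3, spread=23/50
  -> spread < 1/2 first at step 2
Step 3: max=8011/2400, min=613/200, spread=131/480
Step 4: max=71351/21600, min=11191/3600, spread=841/4320
Step 5: max=28462051/8640000, min=2253373/720000, spread=56863/345600
Step 6: max=254814341/77760000, min=20429543/6480000, spread=386393/3110400
Step 7: max=101705723131/31104000000, min=8196358813/2592000000, spread=26795339/248832000
Step 8: max=6082535714129/1866240000000, min=493646149667/155520000000, spread=254051069/2985984000

Answer: 2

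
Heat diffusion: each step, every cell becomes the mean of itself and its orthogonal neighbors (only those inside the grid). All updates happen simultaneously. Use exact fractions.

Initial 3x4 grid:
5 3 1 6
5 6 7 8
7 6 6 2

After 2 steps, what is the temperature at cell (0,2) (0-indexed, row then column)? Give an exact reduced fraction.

Answer: 93/20

Derivation:
Step 1: cell (0,2) = 17/4
Step 2: cell (0,2) = 93/20
Full grid after step 2:
  83/18 133/30 93/20 5
  1289/240 107/20 21/4 1301/240
  6 229/40 673/120 49/9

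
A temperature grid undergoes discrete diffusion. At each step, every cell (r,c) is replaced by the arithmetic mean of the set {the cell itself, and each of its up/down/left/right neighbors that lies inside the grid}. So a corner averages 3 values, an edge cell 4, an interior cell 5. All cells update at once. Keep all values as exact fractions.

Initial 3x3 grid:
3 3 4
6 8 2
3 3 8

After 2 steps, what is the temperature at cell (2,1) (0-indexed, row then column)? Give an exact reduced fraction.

Answer: 547/120

Derivation:
Step 1: cell (2,1) = 11/2
Step 2: cell (2,1) = 547/120
Full grid after step 2:
  9/2 159/40 13/3
  87/20 249/50 517/120
  29/6 547/120 46/9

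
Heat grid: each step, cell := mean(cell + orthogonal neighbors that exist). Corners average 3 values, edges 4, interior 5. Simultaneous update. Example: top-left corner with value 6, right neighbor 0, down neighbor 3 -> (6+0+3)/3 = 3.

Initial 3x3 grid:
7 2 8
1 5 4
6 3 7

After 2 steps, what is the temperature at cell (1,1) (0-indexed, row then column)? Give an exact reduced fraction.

Step 1: cell (1,1) = 3
Step 2: cell (1,1) = 49/10
Full grid after step 2:
  163/36 33/8 97/18
  173/48 49/10 55/12
  40/9 65/16 191/36

Answer: 49/10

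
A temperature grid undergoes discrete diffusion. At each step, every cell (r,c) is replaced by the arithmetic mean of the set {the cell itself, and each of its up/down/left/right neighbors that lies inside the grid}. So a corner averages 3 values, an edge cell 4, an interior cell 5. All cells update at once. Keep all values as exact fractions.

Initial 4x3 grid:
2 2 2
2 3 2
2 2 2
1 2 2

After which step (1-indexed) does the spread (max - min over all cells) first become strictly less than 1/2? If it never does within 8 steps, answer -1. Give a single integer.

Answer: 3

Derivation:
Step 1: max=9/4, min=5/3, spread=7/12
Step 2: max=223/100, min=31/18, spread=457/900
Step 3: max=10411/4800, min=4027/2160, spread=13159/43200
  -> spread < 1/2 first at step 3
Step 4: max=92951/43200, min=245153/129600, spread=337/1296
Step 5: max=36798691/17280000, min=15075127/7776000, spread=29685679/155520000
Step 6: max=329769581/155520000, min=912742493/466560000, spread=61253/373248
Step 7: max=19643739679/9331200000, min=55338146287/27993600000, spread=14372291/111974400
Step 8: max=1173505543661/559872000000, min=3339925204733/1679616000000, spread=144473141/1343692800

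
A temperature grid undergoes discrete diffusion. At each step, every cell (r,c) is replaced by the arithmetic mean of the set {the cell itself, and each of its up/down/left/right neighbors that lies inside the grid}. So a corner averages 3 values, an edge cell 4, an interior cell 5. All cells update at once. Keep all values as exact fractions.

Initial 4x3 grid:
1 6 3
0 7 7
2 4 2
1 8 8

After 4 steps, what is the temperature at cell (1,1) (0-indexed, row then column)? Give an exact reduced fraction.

Step 1: cell (1,1) = 24/5
Step 2: cell (1,1) = 209/50
Step 3: cell (1,1) = 12341/3000
Step 4: cell (1,1) = 1481003/360000
Full grid after step 4:
  461713/129600 3492547/864000 582763/129600
  768173/216000 1481003/360000 250637/54000
  807253/216000 1546703/360000 7237/1500
  513473/129600 3873067/864000 212341/43200

Answer: 1481003/360000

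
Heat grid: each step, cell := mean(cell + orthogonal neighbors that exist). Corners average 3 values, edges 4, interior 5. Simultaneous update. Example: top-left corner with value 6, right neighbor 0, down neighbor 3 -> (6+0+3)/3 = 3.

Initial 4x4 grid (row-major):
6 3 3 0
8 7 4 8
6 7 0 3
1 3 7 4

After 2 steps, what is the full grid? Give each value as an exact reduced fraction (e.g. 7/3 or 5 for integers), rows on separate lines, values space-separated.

After step 1:
  17/3 19/4 5/2 11/3
  27/4 29/5 22/5 15/4
  11/2 23/5 21/5 15/4
  10/3 9/2 7/2 14/3
After step 2:
  103/18 1123/240 919/240 119/36
  1423/240 263/50 413/100 467/120
  1211/240 123/25 409/100 491/120
  40/9 239/60 253/60 143/36

Answer: 103/18 1123/240 919/240 119/36
1423/240 263/50 413/100 467/120
1211/240 123/25 409/100 491/120
40/9 239/60 253/60 143/36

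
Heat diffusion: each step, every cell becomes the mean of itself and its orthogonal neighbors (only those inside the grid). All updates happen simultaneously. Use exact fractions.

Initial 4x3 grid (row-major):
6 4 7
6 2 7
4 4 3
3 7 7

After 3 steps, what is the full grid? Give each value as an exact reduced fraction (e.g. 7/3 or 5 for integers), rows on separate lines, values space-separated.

After step 1:
  16/3 19/4 6
  9/2 23/5 19/4
  17/4 4 21/4
  14/3 21/4 17/3
After step 2:
  175/36 1241/240 31/6
  1121/240 113/25 103/20
  209/48 467/100 59/12
  85/18 235/48 97/18
After step 3:
  5293/1080 70987/14400 413/80
  33131/7200 14509/3000 2963/600
  33151/7200 7007/1500 18113/3600
  503/108 70837/14400 2189/432

Answer: 5293/1080 70987/14400 413/80
33131/7200 14509/3000 2963/600
33151/7200 7007/1500 18113/3600
503/108 70837/14400 2189/432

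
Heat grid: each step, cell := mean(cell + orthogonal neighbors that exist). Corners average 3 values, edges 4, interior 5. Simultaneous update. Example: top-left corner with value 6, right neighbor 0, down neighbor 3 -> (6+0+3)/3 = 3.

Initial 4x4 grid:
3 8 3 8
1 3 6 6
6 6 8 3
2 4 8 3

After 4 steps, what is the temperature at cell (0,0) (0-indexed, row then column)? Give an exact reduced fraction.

Answer: 46669/10800

Derivation:
Step 1: cell (0,0) = 4
Step 2: cell (0,0) = 23/6
Step 3: cell (0,0) = 1513/360
Step 4: cell (0,0) = 46669/10800
Full grid after step 4:
  46669/10800 5723/1200 282271/54000 357547/64800
  31421/7200 1897/400 954217/180000 1176589/216000
  53287/12000 58361/12000 471263/90000 1169749/216000
  32941/7200 351307/72000 1129489/216000 172289/32400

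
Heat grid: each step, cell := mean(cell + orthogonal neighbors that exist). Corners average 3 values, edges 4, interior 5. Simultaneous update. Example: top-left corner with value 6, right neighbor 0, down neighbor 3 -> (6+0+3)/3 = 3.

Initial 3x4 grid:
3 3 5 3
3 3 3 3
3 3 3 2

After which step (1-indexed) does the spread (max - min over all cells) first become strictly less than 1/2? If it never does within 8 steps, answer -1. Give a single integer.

Step 1: max=11/3, min=8/3, spread=1
Step 2: max=211/60, min=49/18, spread=143/180
Step 3: max=7159/2160, min=21049/7200, spread=8443/21600
  -> spread < 1/2 first at step 3
Step 4: max=352379/108000, min=385043/129600, spread=189059/648000
Step 5: max=24886267/7776000, min=19586221/6480000, spread=6914009/38880000
Step 6: max=617801557/194400000, min=49416211/16200000, spread=992281/7776000
Step 7: max=88279937947/27993600000, min=35778458363/11664000000, spread=12058189379/139968000000
Step 8: max=2199197830867/699840000000, min=89742016583/29160000000, spread=363115463/5598720000

Answer: 3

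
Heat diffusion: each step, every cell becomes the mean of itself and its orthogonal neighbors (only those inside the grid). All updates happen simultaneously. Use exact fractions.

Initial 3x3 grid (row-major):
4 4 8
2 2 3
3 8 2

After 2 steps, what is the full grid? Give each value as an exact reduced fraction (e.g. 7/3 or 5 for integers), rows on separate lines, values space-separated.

Answer: 127/36 499/120 53/12
853/240 371/100 1013/240
65/18 973/240 71/18

Derivation:
After step 1:
  10/3 9/2 5
  11/4 19/5 15/4
  13/3 15/4 13/3
After step 2:
  127/36 499/120 53/12
  853/240 371/100 1013/240
  65/18 973/240 71/18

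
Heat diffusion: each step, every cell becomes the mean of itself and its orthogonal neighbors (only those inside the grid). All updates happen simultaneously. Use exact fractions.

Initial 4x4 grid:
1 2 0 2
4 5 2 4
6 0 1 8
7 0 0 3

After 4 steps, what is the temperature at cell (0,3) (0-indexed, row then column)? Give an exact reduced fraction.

Step 1: cell (0,3) = 2
Step 2: cell (0,3) = 5/2
Step 3: cell (0,3) = 101/40
Step 4: cell (0,3) = 3083/1200
Full grid after step 4:
  177929/64800 271249/108000 87571/36000 3083/1200
  636473/216000 96979/36000 26029/10000 49183/18000
  667481/216000 31487/11250 481099/180000 153121/54000
  49253/16200 597251/216000 571459/216000 35657/12960

Answer: 3083/1200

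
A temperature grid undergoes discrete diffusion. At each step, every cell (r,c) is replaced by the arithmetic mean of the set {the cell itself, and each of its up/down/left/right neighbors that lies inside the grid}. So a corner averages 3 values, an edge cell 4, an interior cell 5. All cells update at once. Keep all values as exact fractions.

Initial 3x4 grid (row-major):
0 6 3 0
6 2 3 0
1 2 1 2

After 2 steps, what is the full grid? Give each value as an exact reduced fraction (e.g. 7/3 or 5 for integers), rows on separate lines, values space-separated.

After step 1:
  4 11/4 3 1
  9/4 19/5 9/5 5/4
  3 3/2 2 1
After step 2:
  3 271/80 171/80 7/4
  261/80 121/50 237/100 101/80
  9/4 103/40 63/40 17/12

Answer: 3 271/80 171/80 7/4
261/80 121/50 237/100 101/80
9/4 103/40 63/40 17/12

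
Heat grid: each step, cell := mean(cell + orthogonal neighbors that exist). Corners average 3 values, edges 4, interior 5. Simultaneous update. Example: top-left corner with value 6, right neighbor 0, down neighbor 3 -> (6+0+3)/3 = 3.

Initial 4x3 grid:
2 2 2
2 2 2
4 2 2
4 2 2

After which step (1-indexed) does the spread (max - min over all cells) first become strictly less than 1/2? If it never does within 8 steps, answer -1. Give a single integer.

Step 1: max=10/3, min=2, spread=4/3
Step 2: max=53/18, min=2, spread=17/18
Step 3: max=374/135, min=2, spread=104/135
Step 4: max=170849/64800, min=1847/900, spread=7573/12960
Step 5: max=9945001/3888000, min=28217/13500, spread=363701/777600
  -> spread < 1/2 first at step 5
Step 6: max=582413999/233280000, min=767413/360000, spread=681043/1866240
Step 7: max=34362937141/13996800000, min=210282089/97200000, spread=163292653/559872000
Step 8: max=2034443884319/839808000000, min=6389139163/2916000000, spread=1554974443/6718464000

Answer: 5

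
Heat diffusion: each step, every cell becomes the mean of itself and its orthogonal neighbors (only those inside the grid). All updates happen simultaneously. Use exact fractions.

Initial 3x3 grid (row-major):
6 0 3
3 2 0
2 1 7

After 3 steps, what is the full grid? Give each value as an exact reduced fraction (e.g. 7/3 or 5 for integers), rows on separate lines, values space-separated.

Answer: 49/20 3951/1600 1489/720
4301/1600 838/375 8771/3600
1759/720 4723/1800 1273/540

Derivation:
After step 1:
  3 11/4 1
  13/4 6/5 3
  2 3 8/3
After step 2:
  3 159/80 9/4
  189/80 66/25 59/30
  11/4 133/60 26/9
After step 3:
  49/20 3951/1600 1489/720
  4301/1600 838/375 8771/3600
  1759/720 4723/1800 1273/540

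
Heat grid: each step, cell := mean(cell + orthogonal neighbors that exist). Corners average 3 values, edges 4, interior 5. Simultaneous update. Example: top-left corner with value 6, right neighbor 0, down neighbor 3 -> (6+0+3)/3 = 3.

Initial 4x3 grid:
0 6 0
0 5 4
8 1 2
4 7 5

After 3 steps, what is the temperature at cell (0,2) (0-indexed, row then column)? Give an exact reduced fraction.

Step 1: cell (0,2) = 10/3
Step 2: cell (0,2) = 53/18
Step 3: cell (0,2) = 3181/1080
Full grid after step 3:
  673/240 42271/14400 3181/1080
  663/200 1184/375 23543/7200
  13999/3600 4009/1000 26023/7200
  10031/2160 20647/4800 571/135

Answer: 3181/1080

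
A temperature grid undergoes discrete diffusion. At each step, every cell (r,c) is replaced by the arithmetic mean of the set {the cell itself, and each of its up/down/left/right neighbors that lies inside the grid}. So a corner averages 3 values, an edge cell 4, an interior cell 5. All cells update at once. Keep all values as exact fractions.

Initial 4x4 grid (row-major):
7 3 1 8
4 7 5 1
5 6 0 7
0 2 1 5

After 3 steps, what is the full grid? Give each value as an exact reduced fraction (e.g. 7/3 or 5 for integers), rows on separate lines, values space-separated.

After step 1:
  14/3 9/2 17/4 10/3
  23/4 5 14/5 21/4
  15/4 4 19/5 13/4
  7/3 9/4 2 13/3
After step 2:
  179/36 221/48 893/240 77/18
  115/24 441/100 211/50 439/120
  95/24 94/25 317/100 499/120
  25/9 127/48 743/240 115/36
After step 3:
  2069/432 31873/7200 30281/7200 8393/2160
  16319/3600 26143/6000 4603/1200 14683/3600
  13759/3600 21533/6000 4417/1200 12763/3600
  1351/432 22103/7200 21791/7200 7523/2160

Answer: 2069/432 31873/7200 30281/7200 8393/2160
16319/3600 26143/6000 4603/1200 14683/3600
13759/3600 21533/6000 4417/1200 12763/3600
1351/432 22103/7200 21791/7200 7523/2160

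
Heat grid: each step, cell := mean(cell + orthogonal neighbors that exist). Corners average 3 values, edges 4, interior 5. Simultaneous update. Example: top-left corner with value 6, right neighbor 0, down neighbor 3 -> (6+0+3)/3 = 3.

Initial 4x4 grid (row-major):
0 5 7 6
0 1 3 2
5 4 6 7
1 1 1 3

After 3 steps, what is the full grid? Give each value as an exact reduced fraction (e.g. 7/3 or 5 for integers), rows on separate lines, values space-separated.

After step 1:
  5/3 13/4 21/4 5
  3/2 13/5 19/5 9/2
  5/2 17/5 21/5 9/2
  7/3 7/4 11/4 11/3
After step 2:
  77/36 383/120 173/40 59/12
  31/15 291/100 407/100 89/20
  73/30 289/100 373/100 253/60
  79/36 307/120 371/120 131/36
After step 3:
  2663/1080 11309/3600 4951/1200 1643/360
  4297/1800 9077/3000 3897/1000 331/75
  4313/1800 8713/3000 10799/3000 902/225
  2587/1080 9661/3600 11717/3600 3941/1080

Answer: 2663/1080 11309/3600 4951/1200 1643/360
4297/1800 9077/3000 3897/1000 331/75
4313/1800 8713/3000 10799/3000 902/225
2587/1080 9661/3600 11717/3600 3941/1080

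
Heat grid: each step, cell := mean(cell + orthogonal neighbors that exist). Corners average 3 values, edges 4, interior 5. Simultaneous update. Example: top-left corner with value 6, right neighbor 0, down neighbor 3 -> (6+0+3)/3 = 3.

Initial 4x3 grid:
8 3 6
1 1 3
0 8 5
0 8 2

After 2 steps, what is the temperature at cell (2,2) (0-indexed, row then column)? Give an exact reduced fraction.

Step 1: cell (2,2) = 9/2
Step 2: cell (2,2) = 353/80
Full grid after step 2:
  11/3 157/40 49/12
  239/80 367/100 309/80
  709/240 377/100 353/80
  113/36 497/120 14/3

Answer: 353/80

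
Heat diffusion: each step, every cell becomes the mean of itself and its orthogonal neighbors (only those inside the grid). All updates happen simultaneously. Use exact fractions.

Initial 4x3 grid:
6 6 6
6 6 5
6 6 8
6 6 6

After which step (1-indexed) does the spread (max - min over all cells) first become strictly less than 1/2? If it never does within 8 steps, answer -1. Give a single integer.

Answer: 3

Derivation:
Step 1: max=20/3, min=17/3, spread=1
Step 2: max=767/120, min=88/15, spread=21/40
Step 3: max=6827/1080, min=1069/180, spread=413/1080
  -> spread < 1/2 first at step 3
Step 4: max=201761/32400, min=322141/54000, spread=21191/81000
Step 5: max=6036167/972000, min=215431/36000, spread=21953/97200
Step 6: max=90030517/14580000, min=58407203/9720000, spread=193577/1166400
Step 7: max=1347272507/218700000, min=3510062777/583200000, spread=9919669/69984000
Step 8: max=322472264377/52488000000, min=70365687431/11664000000, spread=18645347/167961600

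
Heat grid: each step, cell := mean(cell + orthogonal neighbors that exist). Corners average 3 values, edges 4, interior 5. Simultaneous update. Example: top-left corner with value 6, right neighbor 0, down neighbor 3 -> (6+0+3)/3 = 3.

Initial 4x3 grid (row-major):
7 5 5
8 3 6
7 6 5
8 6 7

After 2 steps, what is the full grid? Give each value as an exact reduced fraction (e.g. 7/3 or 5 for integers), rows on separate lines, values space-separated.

After step 1:
  20/3 5 16/3
  25/4 28/5 19/4
  29/4 27/5 6
  7 27/4 6
After step 2:
  215/36 113/20 181/36
  773/120 27/5 1301/240
  259/40 31/5 443/80
  7 503/80 25/4

Answer: 215/36 113/20 181/36
773/120 27/5 1301/240
259/40 31/5 443/80
7 503/80 25/4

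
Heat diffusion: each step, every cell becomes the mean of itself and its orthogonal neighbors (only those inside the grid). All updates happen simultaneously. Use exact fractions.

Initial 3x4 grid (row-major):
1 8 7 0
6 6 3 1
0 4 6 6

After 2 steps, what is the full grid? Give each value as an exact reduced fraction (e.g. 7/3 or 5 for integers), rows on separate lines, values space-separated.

Answer: 55/12 51/10 259/60 29/9
1019/240 91/20 87/20 141/40
127/36 1049/240 1061/240 139/36

Derivation:
After step 1:
  5 11/2 9/2 8/3
  13/4 27/5 23/5 5/2
  10/3 4 19/4 13/3
After step 2:
  55/12 51/10 259/60 29/9
  1019/240 91/20 87/20 141/40
  127/36 1049/240 1061/240 139/36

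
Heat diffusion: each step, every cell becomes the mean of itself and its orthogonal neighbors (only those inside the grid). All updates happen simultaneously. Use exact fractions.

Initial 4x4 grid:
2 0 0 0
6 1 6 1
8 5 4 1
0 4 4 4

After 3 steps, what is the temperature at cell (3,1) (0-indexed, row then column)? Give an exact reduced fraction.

Answer: 619/160

Derivation:
Step 1: cell (3,1) = 13/4
Step 2: cell (3,1) = 313/80
Step 3: cell (3,1) = 619/160
Full grid after step 3:
  6121/2160 16219/7200 2647/1440 3119/2160
  6211/1800 18871/6000 14753/6000 1559/720
  97/24 7521/2000 6639/2000 1131/400
  327/80 619/160 8461/2400 461/144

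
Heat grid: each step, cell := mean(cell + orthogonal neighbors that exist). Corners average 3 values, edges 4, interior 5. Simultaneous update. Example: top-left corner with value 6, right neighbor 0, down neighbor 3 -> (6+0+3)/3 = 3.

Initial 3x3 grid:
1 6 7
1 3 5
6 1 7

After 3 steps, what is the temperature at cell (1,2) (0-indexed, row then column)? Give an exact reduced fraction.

Step 1: cell (1,2) = 11/2
Step 2: cell (1,2) = 571/120
Step 3: cell (1,2) = 33647/7200
Full grid after step 3:
  1813/540 59369/14400 1123/240
  47719/14400 23053/6000 33647/7200
  869/270 18623/4800 9407/2160

Answer: 33647/7200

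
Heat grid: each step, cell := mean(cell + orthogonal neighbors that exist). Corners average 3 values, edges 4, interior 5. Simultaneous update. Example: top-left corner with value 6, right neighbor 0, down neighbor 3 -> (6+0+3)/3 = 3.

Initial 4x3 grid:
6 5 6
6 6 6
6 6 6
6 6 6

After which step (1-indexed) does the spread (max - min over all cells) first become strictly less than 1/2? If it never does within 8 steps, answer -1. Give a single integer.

Answer: 1

Derivation:
Step 1: max=6, min=17/3, spread=1/3
  -> spread < 1/2 first at step 1
Step 2: max=6, min=1373/240, spread=67/240
Step 3: max=6, min=12523/2160, spread=437/2160
Step 4: max=5991/1000, min=5026469/864000, spread=29951/172800
Step 5: max=20171/3375, min=45440179/7776000, spread=206761/1555200
Step 6: max=32234329/5400000, min=18206204429/3110400000, spread=14430763/124416000
Step 7: max=2574347273/432000000, min=1094636258311/186624000000, spread=139854109/1492992000
Step 8: max=231428771023/38880000000, min=65762168109749/11197440000000, spread=7114543559/89579520000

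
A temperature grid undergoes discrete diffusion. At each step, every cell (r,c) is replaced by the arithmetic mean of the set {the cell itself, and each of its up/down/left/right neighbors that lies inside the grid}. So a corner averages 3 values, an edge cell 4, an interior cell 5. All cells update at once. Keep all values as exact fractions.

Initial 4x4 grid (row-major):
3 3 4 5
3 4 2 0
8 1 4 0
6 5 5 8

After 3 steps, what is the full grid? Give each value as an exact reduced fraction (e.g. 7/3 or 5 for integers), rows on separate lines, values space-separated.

After step 1:
  3 7/2 7/2 3
  9/2 13/5 14/5 7/4
  9/2 22/5 12/5 3
  19/3 17/4 11/2 13/3
After step 2:
  11/3 63/20 16/5 11/4
  73/20 89/25 261/100 211/80
  74/15 363/100 181/50 689/240
  181/36 1229/240 989/240 77/18
After step 3:
  157/45 4073/1200 1171/400 229/80
  1581/400 83/25 6251/2000 6521/2400
  15517/3600 25037/6000 10111/3000 24131/7200
  10859/2160 32219/7200 30851/7200 4057/1080

Answer: 157/45 4073/1200 1171/400 229/80
1581/400 83/25 6251/2000 6521/2400
15517/3600 25037/6000 10111/3000 24131/7200
10859/2160 32219/7200 30851/7200 4057/1080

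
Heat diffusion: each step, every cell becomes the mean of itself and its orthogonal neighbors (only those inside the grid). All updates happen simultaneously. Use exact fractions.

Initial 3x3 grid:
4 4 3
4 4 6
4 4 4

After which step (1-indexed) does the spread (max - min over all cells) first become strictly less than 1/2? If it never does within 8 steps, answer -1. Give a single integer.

Answer: 2

Derivation:
Step 1: max=14/3, min=15/4, spread=11/12
Step 2: max=353/80, min=47/12, spread=119/240
  -> spread < 1/2 first at step 2
Step 3: max=9349/2160, min=4829/1200, spread=821/2700
Step 4: max=1221577/288000, min=174631/43200, spread=172111/864000
Step 5: max=32875621/7776000, min=10599457/2592000, spread=4309/31104
Step 6: max=1958423987/466560000, min=212561693/51840000, spread=36295/373248
Step 7: max=117211823989/27993600000, min=38433580913/9331200000, spread=305773/4478976
Step 8: max=7012212987683/1679616000000, min=2310571506311/559872000000, spread=2575951/53747712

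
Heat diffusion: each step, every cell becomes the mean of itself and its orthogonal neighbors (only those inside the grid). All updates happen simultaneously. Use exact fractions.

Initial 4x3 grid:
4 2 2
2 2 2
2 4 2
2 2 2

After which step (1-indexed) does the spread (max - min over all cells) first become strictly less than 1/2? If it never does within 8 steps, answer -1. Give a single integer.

Answer: 2

Derivation:
Step 1: max=8/3, min=2, spread=2/3
Step 2: max=23/9, min=13/6, spread=7/18
  -> spread < 1/2 first at step 2
Step 3: max=2687/1080, min=2693/1200, spread=2633/10800
Step 4: max=131479/54000, min=82261/36000, spread=647/4320
Step 5: max=9390617/3888000, min=2978539/1296000, spread=455/3888
Step 6: max=558184603/233280000, min=179859101/77760000, spread=186073/2332800
Step 7: max=33354437177/13996800000, min=10812618559/4665600000, spread=1833163/27993600
Step 8: max=1992991033243/839808000000, min=650862609581/279936000000, spread=80806409/1679616000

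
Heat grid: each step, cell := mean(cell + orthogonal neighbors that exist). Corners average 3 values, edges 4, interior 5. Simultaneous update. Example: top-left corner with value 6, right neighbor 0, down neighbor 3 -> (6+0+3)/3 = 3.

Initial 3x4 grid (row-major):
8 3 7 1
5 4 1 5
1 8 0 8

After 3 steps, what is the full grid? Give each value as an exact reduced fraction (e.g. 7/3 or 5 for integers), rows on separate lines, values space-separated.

After step 1:
  16/3 11/2 3 13/3
  9/2 21/5 17/5 15/4
  14/3 13/4 17/4 13/3
After step 2:
  46/9 541/120 487/120 133/36
  187/40 417/100 93/25 949/240
  149/36 491/120 457/120 37/9
After step 3:
  2573/540 16063/3600 14383/3600 8429/2160
  3619/800 4233/1000 23653/6000 55727/14400
  2323/540 3647/900 7079/1800 8549/2160

Answer: 2573/540 16063/3600 14383/3600 8429/2160
3619/800 4233/1000 23653/6000 55727/14400
2323/540 3647/900 7079/1800 8549/2160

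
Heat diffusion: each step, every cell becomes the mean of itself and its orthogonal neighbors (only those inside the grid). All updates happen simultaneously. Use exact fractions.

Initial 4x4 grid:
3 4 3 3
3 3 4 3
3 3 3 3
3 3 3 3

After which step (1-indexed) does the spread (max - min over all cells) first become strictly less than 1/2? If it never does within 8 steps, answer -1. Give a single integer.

Answer: 2

Derivation:
Step 1: max=7/2, min=3, spread=1/2
Step 2: max=809/240, min=3, spread=89/240
  -> spread < 1/2 first at step 2
Step 3: max=7901/2400, min=3, spread=701/2400
Step 4: max=140569/43200, min=12149/4000, spread=46799/216000
Step 5: max=6976697/2160000, min=164671/54000, spread=389857/2160000
Step 6: max=624159959/194400000, min=165727/54000, spread=27542759/194400000
Step 7: max=6221171201/1944000000, min=14970011/4860000, spread=77722267/648000000
Step 8: max=185962377101/58320000000, min=15021270971/4860000000, spread=5707125449/58320000000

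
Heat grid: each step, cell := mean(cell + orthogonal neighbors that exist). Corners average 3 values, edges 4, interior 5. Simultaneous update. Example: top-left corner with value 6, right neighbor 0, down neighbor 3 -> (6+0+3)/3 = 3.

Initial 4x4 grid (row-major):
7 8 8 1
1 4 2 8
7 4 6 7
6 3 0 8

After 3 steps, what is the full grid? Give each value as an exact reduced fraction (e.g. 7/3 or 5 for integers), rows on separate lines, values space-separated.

Answer: 11063/2160 19441/3600 18281/3600 11821/2160
36347/7200 28097/6000 31459/6000 36637/7200
32099/7200 28277/6000 9149/2000 12919/2400
9803/2160 15187/3600 5737/1200 1177/240

Derivation:
After step 1:
  16/3 27/4 19/4 17/3
  19/4 19/5 28/5 9/2
  9/2 24/5 19/5 29/4
  16/3 13/4 17/4 5
After step 2:
  101/18 619/120 683/120 179/36
  1103/240 257/50 449/100 1381/240
  1163/240 403/100 257/50 411/80
  157/36 529/120 163/40 11/2
After step 3:
  11063/2160 19441/3600 18281/3600 11821/2160
  36347/7200 28097/6000 31459/6000 36637/7200
  32099/7200 28277/6000 9149/2000 12919/2400
  9803/2160 15187/3600 5737/1200 1177/240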